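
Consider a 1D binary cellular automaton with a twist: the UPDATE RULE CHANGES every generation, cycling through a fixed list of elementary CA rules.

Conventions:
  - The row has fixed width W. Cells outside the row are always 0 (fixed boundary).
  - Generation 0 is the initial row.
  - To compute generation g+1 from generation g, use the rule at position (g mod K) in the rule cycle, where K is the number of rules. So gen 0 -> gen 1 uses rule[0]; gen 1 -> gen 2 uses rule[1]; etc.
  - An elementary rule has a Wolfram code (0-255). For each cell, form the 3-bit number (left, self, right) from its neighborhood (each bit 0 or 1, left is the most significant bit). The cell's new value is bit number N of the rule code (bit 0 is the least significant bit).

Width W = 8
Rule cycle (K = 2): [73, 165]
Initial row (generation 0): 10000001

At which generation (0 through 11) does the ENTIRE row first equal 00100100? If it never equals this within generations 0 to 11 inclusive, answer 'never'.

Gen 0: 10000001
Gen 1 (rule 73): 00111100
Gen 2 (rule 165): 10011001
Gen 3 (rule 73): 00011000
Gen 4 (rule 165): 11000011
Gen 5 (rule 73): 11011011
Gen 6 (rule 165): 00100100
Gen 7 (rule 73): 10000001
Gen 8 (rule 165): 10111101
Gen 9 (rule 73): 00100100
Gen 10 (rule 165): 10100101
Gen 11 (rule 73): 00000000

Answer: 6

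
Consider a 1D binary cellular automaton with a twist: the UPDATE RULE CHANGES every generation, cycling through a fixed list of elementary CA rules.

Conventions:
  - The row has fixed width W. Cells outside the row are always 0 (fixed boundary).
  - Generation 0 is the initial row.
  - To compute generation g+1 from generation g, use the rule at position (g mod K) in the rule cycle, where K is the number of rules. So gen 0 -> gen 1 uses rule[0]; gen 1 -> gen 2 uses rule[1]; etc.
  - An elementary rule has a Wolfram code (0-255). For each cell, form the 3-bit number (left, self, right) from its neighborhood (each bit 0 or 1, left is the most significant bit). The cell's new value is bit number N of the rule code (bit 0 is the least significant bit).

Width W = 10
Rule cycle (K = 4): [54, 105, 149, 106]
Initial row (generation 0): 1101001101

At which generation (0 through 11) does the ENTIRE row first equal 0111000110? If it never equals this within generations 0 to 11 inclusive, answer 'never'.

Answer: never

Derivation:
Gen 0: 1101001101
Gen 1 (rule 54): 0011110011
Gen 2 (rule 105): 1010010011
Gen 3 (rule 149): 1011011000
Gen 4 (rule 106): 0111111000
Gen 5 (rule 54): 1000000100
Gen 6 (rule 105): 0011110001
Gen 7 (rule 149): 1001101101
Gen 8 (rule 106): 0011111110
Gen 9 (rule 54): 0100000001
Gen 10 (rule 105): 0001111100
Gen 11 (rule 149): 1100111011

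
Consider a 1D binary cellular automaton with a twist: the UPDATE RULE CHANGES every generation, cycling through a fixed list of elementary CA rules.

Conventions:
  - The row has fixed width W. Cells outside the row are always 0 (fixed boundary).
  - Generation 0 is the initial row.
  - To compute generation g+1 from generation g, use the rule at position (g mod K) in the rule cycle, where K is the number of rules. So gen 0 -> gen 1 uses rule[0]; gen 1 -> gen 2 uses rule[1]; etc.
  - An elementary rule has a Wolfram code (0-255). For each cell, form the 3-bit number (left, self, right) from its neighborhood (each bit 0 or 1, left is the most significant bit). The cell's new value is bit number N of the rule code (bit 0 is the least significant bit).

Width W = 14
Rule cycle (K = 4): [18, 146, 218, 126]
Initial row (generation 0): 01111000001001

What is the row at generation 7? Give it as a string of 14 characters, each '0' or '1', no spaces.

Gen 0: 01111000001001
Gen 1 (rule 18): 10000100010110
Gen 2 (rule 146): 01001010100001
Gen 3 (rule 218): 10110000010010
Gen 4 (rule 126): 11111000111111
Gen 5 (rule 18): 00000101000000
Gen 6 (rule 146): 00001000100000
Gen 7 (rule 218): 00010101010000

Answer: 00010101010000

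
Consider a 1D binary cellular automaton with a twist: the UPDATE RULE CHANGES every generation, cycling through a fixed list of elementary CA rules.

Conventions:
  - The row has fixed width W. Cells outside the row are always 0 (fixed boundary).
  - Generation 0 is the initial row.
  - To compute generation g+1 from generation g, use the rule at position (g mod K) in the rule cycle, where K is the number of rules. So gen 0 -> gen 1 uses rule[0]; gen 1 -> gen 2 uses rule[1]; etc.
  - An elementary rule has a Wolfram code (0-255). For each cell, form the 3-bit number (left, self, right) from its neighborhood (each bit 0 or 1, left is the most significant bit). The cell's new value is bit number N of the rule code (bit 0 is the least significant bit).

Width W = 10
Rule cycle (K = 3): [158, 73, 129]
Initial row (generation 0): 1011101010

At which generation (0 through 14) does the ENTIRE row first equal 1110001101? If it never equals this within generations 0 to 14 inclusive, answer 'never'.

Answer: never

Derivation:
Gen 0: 1011101010
Gen 1 (rule 158): 1011001011
Gen 2 (rule 73): 0011000011
Gen 3 (rule 129): 1000011000
Gen 4 (rule 158): 1100110100
Gen 5 (rule 73): 1100110001
Gen 6 (rule 129): 0000000100
Gen 7 (rule 158): 0000001110
Gen 8 (rule 73): 1111101010
Gen 9 (rule 129): 0111000000
Gen 10 (rule 158): 1110100000
Gen 11 (rule 73): 1010001111
Gen 12 (rule 129): 0000100110
Gen 13 (rule 158): 0001111101
Gen 14 (rule 73): 1101000100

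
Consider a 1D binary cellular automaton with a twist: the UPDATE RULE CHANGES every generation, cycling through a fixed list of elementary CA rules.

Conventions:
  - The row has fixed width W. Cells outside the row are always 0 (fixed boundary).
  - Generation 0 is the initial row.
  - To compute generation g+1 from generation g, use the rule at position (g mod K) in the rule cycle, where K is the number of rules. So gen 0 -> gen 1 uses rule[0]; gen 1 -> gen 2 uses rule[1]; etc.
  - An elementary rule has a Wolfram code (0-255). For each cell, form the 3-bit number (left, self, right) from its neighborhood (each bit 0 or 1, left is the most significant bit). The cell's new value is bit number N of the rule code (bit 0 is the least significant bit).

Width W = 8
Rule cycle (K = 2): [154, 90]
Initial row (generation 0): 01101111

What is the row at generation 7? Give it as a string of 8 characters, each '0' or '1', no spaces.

Gen 0: 01101111
Gen 1 (rule 154): 11001110
Gen 2 (rule 90): 11111011
Gen 3 (rule 154): 11110010
Gen 4 (rule 90): 10011101
Gen 5 (rule 154): 01111000
Gen 6 (rule 90): 11001100
Gen 7 (rule 154): 10111010

Answer: 10111010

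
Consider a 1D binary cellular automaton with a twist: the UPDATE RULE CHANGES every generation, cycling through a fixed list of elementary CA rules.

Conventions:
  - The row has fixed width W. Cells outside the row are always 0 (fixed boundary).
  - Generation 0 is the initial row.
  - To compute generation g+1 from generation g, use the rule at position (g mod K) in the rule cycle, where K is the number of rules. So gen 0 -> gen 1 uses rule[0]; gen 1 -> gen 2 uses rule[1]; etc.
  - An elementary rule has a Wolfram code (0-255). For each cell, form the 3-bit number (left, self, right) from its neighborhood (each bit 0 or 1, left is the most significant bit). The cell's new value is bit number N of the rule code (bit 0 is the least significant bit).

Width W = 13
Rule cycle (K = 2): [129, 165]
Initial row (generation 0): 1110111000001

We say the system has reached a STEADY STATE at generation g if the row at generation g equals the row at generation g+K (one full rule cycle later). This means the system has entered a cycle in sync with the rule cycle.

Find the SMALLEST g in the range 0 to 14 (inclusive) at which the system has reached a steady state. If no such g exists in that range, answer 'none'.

Answer: none

Derivation:
Gen 0: 1110111000001
Gen 1 (rule 129): 0100010011100
Gen 2 (rule 165): 0101010001001
Gen 3 (rule 129): 0000000100000
Gen 4 (rule 165): 1111110101111
Gen 5 (rule 129): 0111100000110
Gen 6 (rule 165): 0011001110000
Gen 7 (rule 129): 1000000100111
Gen 8 (rule 165): 1011110100010
Gen 9 (rule 129): 0001100001000
Gen 10 (rule 165): 1100001101011
Gen 11 (rule 129): 0001100000000
Gen 12 (rule 165): 1100001111111
Gen 13 (rule 129): 0001100111110
Gen 14 (rule 165): 1100000011100
Gen 15 (rule 129): 0001111001001
Gen 16 (rule 165): 1100110001001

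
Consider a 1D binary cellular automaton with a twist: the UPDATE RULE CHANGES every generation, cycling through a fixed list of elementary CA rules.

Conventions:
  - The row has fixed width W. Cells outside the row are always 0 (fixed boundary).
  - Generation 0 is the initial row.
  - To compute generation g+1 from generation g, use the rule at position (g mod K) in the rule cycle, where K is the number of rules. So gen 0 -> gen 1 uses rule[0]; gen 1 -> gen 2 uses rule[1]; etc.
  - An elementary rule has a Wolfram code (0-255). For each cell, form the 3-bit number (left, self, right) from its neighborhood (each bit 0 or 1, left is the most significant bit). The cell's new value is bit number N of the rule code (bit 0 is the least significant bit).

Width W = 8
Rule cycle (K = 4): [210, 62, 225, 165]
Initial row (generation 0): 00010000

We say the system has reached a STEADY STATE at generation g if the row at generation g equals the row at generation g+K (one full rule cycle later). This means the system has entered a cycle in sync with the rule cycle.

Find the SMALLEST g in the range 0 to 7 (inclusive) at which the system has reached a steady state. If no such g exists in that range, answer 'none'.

Answer: none

Derivation:
Gen 0: 00010000
Gen 1 (rule 210): 00101000
Gen 2 (rule 62): 01111100
Gen 3 (rule 225): 00111101
Gen 4 (rule 165): 10011011
Gen 5 (rule 210): 01101001
Gen 6 (rule 62): 11011111
Gen 7 (rule 225): 01101111
Gen 8 (rule 165): 00010110
Gen 9 (rule 210): 00100011
Gen 10 (rule 62): 01110110
Gen 11 (rule 225): 00111010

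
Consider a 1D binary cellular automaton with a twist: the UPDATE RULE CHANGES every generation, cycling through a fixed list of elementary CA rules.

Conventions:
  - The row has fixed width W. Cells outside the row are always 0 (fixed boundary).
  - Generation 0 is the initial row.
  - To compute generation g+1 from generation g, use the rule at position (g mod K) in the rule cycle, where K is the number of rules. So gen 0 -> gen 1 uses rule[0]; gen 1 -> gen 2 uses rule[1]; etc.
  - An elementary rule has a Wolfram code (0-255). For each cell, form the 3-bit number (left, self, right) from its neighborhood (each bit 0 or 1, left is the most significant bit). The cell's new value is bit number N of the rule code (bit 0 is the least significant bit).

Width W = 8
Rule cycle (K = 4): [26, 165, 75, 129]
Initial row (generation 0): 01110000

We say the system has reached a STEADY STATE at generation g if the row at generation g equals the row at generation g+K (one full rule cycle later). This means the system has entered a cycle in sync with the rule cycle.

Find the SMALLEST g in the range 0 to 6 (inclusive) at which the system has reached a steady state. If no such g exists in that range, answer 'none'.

Answer: 4

Derivation:
Gen 0: 01110000
Gen 1 (rule 26): 11001000
Gen 2 (rule 165): 00001011
Gen 3 (rule 75): 11110011
Gen 4 (rule 129): 01100000
Gen 5 (rule 26): 11010000
Gen 6 (rule 165): 00110111
Gen 7 (rule 75): 11110101
Gen 8 (rule 129): 01100000
Gen 9 (rule 26): 11010000
Gen 10 (rule 165): 00110111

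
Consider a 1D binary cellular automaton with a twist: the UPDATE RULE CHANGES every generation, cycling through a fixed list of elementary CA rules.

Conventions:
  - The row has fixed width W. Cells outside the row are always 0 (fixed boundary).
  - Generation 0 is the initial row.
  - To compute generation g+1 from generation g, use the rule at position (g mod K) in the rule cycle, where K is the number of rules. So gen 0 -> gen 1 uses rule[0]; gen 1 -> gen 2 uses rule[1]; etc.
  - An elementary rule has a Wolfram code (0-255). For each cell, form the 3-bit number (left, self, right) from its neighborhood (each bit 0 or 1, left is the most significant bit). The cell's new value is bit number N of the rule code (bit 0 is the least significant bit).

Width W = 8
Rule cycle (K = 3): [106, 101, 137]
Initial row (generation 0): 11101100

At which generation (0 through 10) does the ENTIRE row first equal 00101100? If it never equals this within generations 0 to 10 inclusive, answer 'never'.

Gen 0: 11101100
Gen 1 (rule 106): 10111100
Gen 2 (rule 101): 11000101
Gen 3 (rule 137): 10010000
Gen 4 (rule 106): 00100000
Gen 5 (rule 101): 10101111
Gen 6 (rule 137): 00001110
Gen 7 (rule 106): 00011010
Gen 8 (rule 101): 11001110
Gen 9 (rule 137): 10001100
Gen 10 (rule 106): 00011100

Answer: never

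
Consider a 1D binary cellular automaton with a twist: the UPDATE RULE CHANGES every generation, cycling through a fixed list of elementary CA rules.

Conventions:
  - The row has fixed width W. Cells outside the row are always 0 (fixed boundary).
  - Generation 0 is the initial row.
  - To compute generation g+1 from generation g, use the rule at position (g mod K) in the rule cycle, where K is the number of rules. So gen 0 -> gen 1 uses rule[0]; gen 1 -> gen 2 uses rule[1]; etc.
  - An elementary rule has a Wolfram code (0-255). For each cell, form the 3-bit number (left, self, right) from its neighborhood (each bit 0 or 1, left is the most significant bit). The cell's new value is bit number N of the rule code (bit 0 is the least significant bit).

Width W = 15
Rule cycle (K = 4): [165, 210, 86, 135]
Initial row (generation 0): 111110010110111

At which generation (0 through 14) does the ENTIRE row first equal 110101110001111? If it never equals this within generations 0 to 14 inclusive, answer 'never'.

Answer: 5

Derivation:
Gen 0: 111110010110111
Gen 1 (rule 165): 011100011001010
Gen 2 (rule 210): 101110101110001
Gen 3 (rule 86): 100010100011011
Gen 4 (rule 135): 101110101100000
Gen 5 (rule 165): 110101110001111
Gen 6 (rule 210): 010000111010111
Gen 7 (rule 86): 111001001010001
Gen 8 (rule 135): 010011011010111
Gen 9 (rule 165): 010000100111010
Gen 10 (rule 210): 101001011011001
Gen 11 (rule 86): 101111001001111
Gen 12 (rule 135): 100110011010110
Gen 13 (rule 165): 100000000111000
Gen 14 (rule 210): 010000001011100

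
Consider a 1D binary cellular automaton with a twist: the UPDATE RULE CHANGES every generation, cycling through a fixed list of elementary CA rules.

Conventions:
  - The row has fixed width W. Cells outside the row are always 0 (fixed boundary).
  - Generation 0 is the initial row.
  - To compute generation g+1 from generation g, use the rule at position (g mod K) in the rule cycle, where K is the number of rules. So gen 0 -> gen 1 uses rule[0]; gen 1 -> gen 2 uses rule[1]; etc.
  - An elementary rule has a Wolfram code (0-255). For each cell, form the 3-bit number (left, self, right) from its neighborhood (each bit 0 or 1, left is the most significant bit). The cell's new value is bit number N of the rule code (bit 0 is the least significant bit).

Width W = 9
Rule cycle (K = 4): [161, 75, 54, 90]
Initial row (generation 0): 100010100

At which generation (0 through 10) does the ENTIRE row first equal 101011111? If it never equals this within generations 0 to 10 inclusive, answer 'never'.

Gen 0: 100010100
Gen 1 (rule 161): 001001001
Gen 2 (rule 75): 110010010
Gen 3 (rule 54): 001111111
Gen 4 (rule 90): 011000001
Gen 5 (rule 161): 000011100
Gen 6 (rule 75): 111110101
Gen 7 (rule 54): 000001111
Gen 8 (rule 90): 000011001
Gen 9 (rule 161): 111000000
Gen 10 (rule 75): 101011111

Answer: 10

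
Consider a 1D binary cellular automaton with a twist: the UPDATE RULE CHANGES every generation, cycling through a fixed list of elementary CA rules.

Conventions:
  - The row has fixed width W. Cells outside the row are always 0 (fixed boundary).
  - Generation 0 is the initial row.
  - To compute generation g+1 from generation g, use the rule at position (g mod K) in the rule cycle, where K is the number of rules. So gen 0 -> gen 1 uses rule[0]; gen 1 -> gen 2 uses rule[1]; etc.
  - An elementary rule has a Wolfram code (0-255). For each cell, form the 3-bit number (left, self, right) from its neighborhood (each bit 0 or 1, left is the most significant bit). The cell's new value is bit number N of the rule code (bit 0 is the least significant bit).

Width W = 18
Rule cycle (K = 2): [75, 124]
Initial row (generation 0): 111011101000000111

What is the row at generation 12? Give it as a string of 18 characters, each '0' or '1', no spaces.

Gen 0: 111011101000000111
Gen 1 (rule 75): 101010100011111101
Gen 2 (rule 124): 111111110010000111
Gen 3 (rule 75): 100000010100111101
Gen 4 (rule 124): 110000011110100111
Gen 5 (rule 75): 110111110010001101
Gen 6 (rule 124): 111100011011001111
Gen 7 (rule 75): 100101111011011001
Gen 8 (rule 124): 110111001111111101
Gen 9 (rule 75): 110101011000000100
Gen 10 (rule 124): 111111111100000110
Gen 11 (rule 75): 100000000101111110
Gen 12 (rule 124): 110000000111000011

Answer: 110000000111000011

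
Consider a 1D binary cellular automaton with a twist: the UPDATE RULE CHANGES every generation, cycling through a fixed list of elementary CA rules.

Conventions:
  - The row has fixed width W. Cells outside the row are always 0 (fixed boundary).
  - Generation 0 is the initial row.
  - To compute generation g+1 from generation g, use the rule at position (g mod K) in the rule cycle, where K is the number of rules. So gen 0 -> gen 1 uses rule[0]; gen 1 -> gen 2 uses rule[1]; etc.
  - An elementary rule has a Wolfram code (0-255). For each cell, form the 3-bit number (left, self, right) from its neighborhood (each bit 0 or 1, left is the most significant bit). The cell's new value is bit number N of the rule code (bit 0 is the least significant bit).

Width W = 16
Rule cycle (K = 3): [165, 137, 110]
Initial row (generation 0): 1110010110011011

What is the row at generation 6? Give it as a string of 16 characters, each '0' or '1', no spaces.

Answer: 0011000111001101

Derivation:
Gen 0: 1110010110011011
Gen 1 (rule 165): 0100011000000100
Gen 2 (rule 137): 0001010011110001
Gen 3 (rule 110): 0011110110010011
Gen 4 (rule 165): 1001101000010000
Gen 5 (rule 137): 0001000011000111
Gen 6 (rule 110): 0011000111001101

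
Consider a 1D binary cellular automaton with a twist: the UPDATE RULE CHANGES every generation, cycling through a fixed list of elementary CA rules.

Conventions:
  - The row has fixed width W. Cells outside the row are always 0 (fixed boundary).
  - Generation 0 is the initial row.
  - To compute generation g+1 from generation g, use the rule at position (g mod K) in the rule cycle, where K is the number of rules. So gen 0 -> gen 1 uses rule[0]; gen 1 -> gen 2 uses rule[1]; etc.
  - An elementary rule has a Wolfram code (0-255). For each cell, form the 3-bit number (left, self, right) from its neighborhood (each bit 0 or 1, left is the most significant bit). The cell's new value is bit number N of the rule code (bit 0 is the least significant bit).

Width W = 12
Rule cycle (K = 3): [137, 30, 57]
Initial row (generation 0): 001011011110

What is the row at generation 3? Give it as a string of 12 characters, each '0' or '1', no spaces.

Gen 0: 001011011110
Gen 1 (rule 137): 100010011100
Gen 2 (rule 30): 110111110010
Gen 3 (rule 57): 101100001001

Answer: 101100001001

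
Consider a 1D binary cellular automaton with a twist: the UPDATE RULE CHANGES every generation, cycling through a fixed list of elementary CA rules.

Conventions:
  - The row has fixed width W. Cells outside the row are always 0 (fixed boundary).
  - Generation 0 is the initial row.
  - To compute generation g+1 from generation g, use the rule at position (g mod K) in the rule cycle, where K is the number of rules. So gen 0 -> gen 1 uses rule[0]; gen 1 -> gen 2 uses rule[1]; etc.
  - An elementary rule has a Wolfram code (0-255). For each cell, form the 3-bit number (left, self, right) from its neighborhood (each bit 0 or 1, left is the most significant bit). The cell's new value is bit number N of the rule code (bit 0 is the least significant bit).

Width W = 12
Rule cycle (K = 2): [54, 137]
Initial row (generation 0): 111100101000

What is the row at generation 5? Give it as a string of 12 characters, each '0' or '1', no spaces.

Gen 0: 111100101000
Gen 1 (rule 54): 000011111100
Gen 2 (rule 137): 111011111001
Gen 3 (rule 54): 000100000111
Gen 4 (rule 137): 110001110110
Gen 5 (rule 54): 001010001001

Answer: 001010001001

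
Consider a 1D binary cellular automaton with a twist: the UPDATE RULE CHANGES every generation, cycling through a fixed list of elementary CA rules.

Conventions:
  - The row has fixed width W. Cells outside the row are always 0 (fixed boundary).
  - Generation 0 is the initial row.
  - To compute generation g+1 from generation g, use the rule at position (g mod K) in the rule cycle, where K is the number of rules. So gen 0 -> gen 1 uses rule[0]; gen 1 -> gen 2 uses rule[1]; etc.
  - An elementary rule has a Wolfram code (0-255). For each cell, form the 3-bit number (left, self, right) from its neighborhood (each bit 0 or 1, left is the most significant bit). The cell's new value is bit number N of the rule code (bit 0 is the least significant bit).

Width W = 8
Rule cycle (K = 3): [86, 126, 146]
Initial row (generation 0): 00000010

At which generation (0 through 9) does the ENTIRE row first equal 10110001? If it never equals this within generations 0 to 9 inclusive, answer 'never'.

Answer: never

Derivation:
Gen 0: 00000010
Gen 1 (rule 86): 00000111
Gen 2 (rule 126): 00001101
Gen 3 (rule 146): 00010000
Gen 4 (rule 86): 00111000
Gen 5 (rule 126): 01101100
Gen 6 (rule 146): 10000010
Gen 7 (rule 86): 11000111
Gen 8 (rule 126): 11101101
Gen 9 (rule 146): 01000000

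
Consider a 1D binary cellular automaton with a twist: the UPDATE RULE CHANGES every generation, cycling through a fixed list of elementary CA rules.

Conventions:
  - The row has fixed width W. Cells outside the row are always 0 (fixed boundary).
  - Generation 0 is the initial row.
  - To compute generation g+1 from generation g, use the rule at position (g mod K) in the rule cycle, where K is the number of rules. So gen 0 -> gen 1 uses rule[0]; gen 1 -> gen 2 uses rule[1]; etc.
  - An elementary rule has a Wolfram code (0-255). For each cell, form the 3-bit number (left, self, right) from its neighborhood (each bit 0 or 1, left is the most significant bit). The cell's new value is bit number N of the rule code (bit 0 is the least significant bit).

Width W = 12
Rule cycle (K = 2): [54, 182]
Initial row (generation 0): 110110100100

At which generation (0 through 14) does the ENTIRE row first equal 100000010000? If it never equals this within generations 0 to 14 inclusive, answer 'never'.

Answer: 13

Derivation:
Gen 0: 110110100100
Gen 1 (rule 54): 001001111110
Gen 2 (rule 182): 011110111101
Gen 3 (rule 54): 100001000011
Gen 4 (rule 182): 110011100100
Gen 5 (rule 54): 001100011110
Gen 6 (rule 182): 010010101101
Gen 7 (rule 54): 111111110011
Gen 8 (rule 182): 011111101100
Gen 9 (rule 54): 100000010010
Gen 10 (rule 182): 110000111111
Gen 11 (rule 54): 001001000000
Gen 12 (rule 182): 011111100000
Gen 13 (rule 54): 100000010000
Gen 14 (rule 182): 110000111000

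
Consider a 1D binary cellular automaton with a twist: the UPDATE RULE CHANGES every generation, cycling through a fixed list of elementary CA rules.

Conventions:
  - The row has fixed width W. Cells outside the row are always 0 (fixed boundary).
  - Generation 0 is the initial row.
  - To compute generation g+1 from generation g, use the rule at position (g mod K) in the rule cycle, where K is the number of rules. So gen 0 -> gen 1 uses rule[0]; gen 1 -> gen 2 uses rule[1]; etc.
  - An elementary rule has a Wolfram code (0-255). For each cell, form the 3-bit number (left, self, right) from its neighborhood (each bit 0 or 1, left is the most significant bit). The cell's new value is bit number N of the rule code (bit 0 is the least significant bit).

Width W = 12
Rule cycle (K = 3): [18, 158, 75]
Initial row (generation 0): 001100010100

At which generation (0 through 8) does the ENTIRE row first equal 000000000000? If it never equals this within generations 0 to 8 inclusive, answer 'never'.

Gen 0: 001100010100
Gen 1 (rule 18): 010010100010
Gen 2 (rule 158): 111110110111
Gen 3 (rule 75): 100010110101
Gen 4 (rule 18): 010100000000
Gen 5 (rule 158): 110110000000
Gen 6 (rule 75): 110110111111
Gen 7 (rule 18): 000000000000
Gen 8 (rule 158): 000000000000

Answer: 7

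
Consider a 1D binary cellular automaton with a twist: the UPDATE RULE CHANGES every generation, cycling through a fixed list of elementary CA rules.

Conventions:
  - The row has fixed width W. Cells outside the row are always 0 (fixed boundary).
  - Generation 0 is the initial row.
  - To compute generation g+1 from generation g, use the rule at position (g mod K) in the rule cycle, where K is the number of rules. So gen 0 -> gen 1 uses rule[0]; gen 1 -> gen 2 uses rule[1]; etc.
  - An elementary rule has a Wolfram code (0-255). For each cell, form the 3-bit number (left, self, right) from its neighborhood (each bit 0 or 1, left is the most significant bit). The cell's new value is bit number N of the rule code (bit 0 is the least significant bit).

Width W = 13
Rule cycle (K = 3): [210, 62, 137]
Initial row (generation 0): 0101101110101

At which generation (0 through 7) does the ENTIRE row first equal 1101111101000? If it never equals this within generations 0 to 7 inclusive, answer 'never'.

Gen 0: 0101101110101
Gen 1 (rule 210): 1000100110000
Gen 2 (rule 62): 1101111101000
Gen 3 (rule 137): 1001111000011
Gen 4 (rule 210): 0110111100101
Gen 5 (rule 62): 1101100011111
Gen 6 (rule 137): 1001001011110
Gen 7 (rule 210): 0110110001111

Answer: 2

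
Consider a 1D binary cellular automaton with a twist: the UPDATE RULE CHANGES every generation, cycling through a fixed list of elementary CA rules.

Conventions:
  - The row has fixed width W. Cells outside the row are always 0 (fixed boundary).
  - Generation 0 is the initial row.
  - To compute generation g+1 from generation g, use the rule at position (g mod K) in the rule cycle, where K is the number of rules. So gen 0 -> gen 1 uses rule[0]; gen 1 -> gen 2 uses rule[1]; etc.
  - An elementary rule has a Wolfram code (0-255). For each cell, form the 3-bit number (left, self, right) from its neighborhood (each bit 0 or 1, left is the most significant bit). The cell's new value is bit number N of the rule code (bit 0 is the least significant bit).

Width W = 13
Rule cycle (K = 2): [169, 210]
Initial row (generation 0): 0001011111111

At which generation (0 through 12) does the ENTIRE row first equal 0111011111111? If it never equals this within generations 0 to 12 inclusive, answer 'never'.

Answer: 2

Derivation:
Gen 0: 0001011111111
Gen 1 (rule 169): 1100111111110
Gen 2 (rule 210): 0111011111111
Gen 3 (rule 169): 0110111111110
Gen 4 (rule 210): 1010011111111
Gen 5 (rule 169): 0100011111110
Gen 6 (rule 210): 1010101111111
Gen 7 (rule 169): 0101011111110
Gen 8 (rule 210): 1000001111111
Gen 9 (rule 169): 0011101111110
Gen 10 (rule 210): 0101100111111
Gen 11 (rule 169): 0011000111110
Gen 12 (rule 210): 0101101011111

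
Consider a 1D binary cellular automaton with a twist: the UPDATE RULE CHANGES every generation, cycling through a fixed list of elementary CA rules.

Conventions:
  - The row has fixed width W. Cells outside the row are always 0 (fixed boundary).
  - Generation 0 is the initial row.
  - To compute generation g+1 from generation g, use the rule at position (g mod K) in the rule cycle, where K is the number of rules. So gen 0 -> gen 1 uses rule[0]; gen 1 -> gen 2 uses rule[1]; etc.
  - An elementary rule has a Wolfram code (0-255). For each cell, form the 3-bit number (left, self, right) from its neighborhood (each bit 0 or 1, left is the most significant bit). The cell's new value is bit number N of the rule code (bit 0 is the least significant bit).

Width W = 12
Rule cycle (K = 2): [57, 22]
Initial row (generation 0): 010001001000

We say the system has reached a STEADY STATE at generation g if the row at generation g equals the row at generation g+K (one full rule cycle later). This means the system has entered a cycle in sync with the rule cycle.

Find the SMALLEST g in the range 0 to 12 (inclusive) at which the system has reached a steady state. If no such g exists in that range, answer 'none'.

Gen 0: 010001001000
Gen 1 (rule 57): 001100100111
Gen 2 (rule 22): 010011111000
Gen 3 (rule 57): 001010000111
Gen 4 (rule 22): 011011001000
Gen 5 (rule 57): 010110100111
Gen 6 (rule 22): 110000111000
Gen 7 (rule 57): 101110100111
Gen 8 (rule 22): 100000111000
Gen 9 (rule 57): 011110100111
Gen 10 (rule 22): 100000111000
Gen 11 (rule 57): 011110100111
Gen 12 (rule 22): 100000111000
Gen 13 (rule 57): 011110100111
Gen 14 (rule 22): 100000111000

Answer: 8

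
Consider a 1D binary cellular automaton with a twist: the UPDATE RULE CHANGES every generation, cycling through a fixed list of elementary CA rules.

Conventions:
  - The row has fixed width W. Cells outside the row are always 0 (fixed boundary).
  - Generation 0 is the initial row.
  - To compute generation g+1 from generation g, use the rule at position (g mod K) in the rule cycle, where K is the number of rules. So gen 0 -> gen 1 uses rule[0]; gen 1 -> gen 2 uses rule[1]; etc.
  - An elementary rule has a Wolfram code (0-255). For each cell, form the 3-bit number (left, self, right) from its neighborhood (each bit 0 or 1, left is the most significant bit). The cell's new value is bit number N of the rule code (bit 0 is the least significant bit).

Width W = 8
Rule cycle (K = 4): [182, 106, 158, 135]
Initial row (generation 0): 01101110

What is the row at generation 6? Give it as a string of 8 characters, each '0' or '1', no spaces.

Answer: 11110100

Derivation:
Gen 0: 01101110
Gen 1 (rule 182): 10010101
Gen 2 (rule 106): 00101010
Gen 3 (rule 158): 01101011
Gen 4 (rule 135): 10001000
Gen 5 (rule 182): 11011100
Gen 6 (rule 106): 11110100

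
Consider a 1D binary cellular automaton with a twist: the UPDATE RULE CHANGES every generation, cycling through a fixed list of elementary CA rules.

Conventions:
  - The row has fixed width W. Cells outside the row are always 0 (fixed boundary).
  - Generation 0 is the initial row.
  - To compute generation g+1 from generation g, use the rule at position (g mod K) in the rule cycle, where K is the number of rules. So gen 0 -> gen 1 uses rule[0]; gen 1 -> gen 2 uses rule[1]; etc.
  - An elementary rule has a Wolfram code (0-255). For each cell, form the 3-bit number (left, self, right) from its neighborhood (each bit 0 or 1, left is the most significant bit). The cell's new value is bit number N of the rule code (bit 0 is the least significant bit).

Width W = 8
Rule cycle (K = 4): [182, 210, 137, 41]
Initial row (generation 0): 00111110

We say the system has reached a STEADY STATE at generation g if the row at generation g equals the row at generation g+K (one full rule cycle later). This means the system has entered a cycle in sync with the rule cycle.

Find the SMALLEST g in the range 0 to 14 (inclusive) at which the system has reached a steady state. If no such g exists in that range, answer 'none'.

Gen 0: 00111110
Gen 1 (rule 182): 01011101
Gen 2 (rule 210): 10001100
Gen 3 (rule 137): 00101001
Gen 4 (rule 41): 10010000
Gen 5 (rule 182): 11111000
Gen 6 (rule 210): 01111100
Gen 7 (rule 137): 01111001
Gen 8 (rule 41): 01000000
Gen 9 (rule 182): 11100000
Gen 10 (rule 210): 01110000
Gen 11 (rule 137): 01100111
Gen 12 (rule 41): 01000100
Gen 13 (rule 182): 11101110
Gen 14 (rule 210): 01100111
Gen 15 (rule 137): 01000110
Gen 16 (rule 41): 00010100
Gen 17 (rule 182): 00111110
Gen 18 (rule 210): 01011111

Answer: none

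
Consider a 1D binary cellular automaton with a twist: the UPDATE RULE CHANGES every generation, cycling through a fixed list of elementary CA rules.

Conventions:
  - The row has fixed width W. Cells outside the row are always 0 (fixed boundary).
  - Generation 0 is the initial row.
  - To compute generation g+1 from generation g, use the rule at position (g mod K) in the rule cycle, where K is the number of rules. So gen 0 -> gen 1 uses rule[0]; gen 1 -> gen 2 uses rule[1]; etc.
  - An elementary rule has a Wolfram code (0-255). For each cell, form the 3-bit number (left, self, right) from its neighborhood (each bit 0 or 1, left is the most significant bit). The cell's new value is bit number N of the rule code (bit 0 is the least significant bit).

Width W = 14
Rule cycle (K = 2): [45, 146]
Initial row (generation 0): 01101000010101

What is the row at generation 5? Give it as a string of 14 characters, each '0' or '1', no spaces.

Answer: 11010000010101

Derivation:
Gen 0: 01101000010101
Gen 1 (rule 45): 01011011011111
Gen 2 (rule 146): 10000000001110
Gen 3 (rule 45): 10111111101000
Gen 4 (rule 146): 00011111000100
Gen 5 (rule 45): 11010000010101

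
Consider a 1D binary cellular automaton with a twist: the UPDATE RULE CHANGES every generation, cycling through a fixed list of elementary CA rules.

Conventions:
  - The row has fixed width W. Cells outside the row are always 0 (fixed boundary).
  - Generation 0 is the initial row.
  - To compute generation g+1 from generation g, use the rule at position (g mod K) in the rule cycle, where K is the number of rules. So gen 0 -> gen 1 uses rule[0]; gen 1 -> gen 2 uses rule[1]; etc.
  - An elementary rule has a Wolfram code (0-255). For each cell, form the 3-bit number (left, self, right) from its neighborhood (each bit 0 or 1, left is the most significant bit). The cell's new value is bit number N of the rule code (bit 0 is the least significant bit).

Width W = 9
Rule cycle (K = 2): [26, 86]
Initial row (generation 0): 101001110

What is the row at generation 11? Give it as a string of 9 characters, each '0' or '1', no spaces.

Gen 0: 101001110
Gen 1 (rule 26): 000111001
Gen 2 (rule 86): 001001111
Gen 3 (rule 26): 010111000
Gen 4 (rule 86): 110001100
Gen 5 (rule 26): 101011010
Gen 6 (rule 86): 101001011
Gen 7 (rule 26): 000110010
Gen 8 (rule 86): 001011111
Gen 9 (rule 26): 010010000
Gen 10 (rule 86): 111111000
Gen 11 (rule 26): 100000100

Answer: 100000100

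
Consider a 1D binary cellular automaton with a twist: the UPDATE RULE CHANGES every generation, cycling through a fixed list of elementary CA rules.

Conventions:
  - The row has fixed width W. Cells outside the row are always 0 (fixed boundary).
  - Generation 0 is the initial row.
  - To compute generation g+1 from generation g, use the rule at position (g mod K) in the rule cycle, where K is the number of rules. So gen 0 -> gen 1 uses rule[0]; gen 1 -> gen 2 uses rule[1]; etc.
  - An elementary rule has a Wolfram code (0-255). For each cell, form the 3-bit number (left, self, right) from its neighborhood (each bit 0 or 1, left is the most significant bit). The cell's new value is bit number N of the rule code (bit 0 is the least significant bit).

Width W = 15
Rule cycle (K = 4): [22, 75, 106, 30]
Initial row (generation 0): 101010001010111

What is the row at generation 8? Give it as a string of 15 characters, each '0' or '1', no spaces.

Answer: 011111000100101

Derivation:
Gen 0: 101010001010111
Gen 1 (rule 22): 101011011010000
Gen 2 (rule 75): 000011011000111
Gen 3 (rule 106): 000111111001101
Gen 4 (rule 30): 001100000111001
Gen 5 (rule 22): 010010001000111
Gen 6 (rule 75): 100100110011101
Gen 7 (rule 106): 001001110110110
Gen 8 (rule 30): 011111000100101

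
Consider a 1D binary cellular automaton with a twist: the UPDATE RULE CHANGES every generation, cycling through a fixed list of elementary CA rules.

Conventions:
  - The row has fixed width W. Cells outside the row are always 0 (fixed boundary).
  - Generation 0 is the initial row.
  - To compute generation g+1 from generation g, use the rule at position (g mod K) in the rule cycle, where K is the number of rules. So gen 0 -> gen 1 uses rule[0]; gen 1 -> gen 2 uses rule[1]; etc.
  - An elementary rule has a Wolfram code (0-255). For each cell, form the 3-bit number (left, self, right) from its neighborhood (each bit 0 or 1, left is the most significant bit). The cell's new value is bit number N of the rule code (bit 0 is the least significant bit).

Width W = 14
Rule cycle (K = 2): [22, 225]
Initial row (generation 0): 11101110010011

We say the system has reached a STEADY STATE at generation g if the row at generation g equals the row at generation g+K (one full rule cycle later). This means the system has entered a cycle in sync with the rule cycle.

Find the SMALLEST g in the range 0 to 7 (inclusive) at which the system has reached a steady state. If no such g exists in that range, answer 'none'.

Gen 0: 11101110010011
Gen 1 (rule 22): 00000001111100
Gen 2 (rule 225): 11111100111101
Gen 3 (rule 22): 00000011000001
Gen 4 (rule 225): 11111001011100
Gen 5 (rule 22): 00000111000010
Gen 6 (rule 225): 11110011011000
Gen 7 (rule 22): 00001100000100
Gen 8 (rule 225): 11100101110001
Gen 9 (rule 22): 00011100001011

Answer: none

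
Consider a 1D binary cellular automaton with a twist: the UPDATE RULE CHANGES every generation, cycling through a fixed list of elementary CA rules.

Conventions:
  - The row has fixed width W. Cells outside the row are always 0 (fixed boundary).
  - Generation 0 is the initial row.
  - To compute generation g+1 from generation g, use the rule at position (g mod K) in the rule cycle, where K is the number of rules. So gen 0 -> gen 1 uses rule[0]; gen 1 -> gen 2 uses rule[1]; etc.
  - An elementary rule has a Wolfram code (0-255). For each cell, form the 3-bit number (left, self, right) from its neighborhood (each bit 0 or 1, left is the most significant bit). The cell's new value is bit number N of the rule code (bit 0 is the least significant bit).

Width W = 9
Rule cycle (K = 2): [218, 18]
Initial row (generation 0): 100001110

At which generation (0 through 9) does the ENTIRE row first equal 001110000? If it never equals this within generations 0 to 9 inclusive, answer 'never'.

Gen 0: 100001110
Gen 1 (rule 218): 010011111
Gen 2 (rule 18): 101100000
Gen 3 (rule 218): 001110000
Gen 4 (rule 18): 010001000
Gen 5 (rule 218): 101010100
Gen 6 (rule 18): 000000010
Gen 7 (rule 218): 000000101
Gen 8 (rule 18): 000001000
Gen 9 (rule 218): 000010100

Answer: 3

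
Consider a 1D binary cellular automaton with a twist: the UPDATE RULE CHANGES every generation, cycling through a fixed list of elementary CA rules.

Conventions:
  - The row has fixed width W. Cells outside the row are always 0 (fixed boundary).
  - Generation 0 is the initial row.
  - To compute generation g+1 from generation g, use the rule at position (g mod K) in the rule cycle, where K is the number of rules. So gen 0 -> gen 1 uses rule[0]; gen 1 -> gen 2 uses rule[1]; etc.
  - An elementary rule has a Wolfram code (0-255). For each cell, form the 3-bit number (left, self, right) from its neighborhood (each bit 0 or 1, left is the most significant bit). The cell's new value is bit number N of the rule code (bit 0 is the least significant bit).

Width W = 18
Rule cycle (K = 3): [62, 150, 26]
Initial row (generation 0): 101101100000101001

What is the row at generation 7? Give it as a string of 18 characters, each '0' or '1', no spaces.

Answer: 101110110100011111

Derivation:
Gen 0: 101101100000101001
Gen 1 (rule 62): 111011010001111111
Gen 2 (rule 150): 010000011010111110
Gen 3 (rule 26): 101000110000100001
Gen 4 (rule 62): 111101101001110011
Gen 5 (rule 150): 011000001110101100
Gen 6 (rule 26): 110100011000001010
Gen 7 (rule 62): 101110110100011111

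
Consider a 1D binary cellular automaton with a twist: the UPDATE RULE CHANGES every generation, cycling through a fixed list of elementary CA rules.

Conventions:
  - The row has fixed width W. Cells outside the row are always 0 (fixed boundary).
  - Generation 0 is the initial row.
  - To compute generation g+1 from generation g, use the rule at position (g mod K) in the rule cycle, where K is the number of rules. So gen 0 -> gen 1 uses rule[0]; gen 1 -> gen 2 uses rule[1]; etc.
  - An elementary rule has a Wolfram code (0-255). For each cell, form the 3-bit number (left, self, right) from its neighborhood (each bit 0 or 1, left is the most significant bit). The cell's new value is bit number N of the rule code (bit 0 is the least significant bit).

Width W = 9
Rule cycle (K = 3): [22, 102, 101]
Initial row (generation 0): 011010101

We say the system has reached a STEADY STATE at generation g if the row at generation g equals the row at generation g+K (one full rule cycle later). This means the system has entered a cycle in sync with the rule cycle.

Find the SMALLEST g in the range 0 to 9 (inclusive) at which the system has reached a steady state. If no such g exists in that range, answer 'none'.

Answer: 7

Derivation:
Gen 0: 011010101
Gen 1 (rule 22): 100010101
Gen 2 (rule 102): 100111111
Gen 3 (rule 101): 100000001
Gen 4 (rule 22): 110000011
Gen 5 (rule 102): 010000101
Gen 6 (rule 101): 010110111
Gen 7 (rule 22): 110000000
Gen 8 (rule 102): 010000000
Gen 9 (rule 101): 010111111
Gen 10 (rule 22): 110000000
Gen 11 (rule 102): 010000000
Gen 12 (rule 101): 010111111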